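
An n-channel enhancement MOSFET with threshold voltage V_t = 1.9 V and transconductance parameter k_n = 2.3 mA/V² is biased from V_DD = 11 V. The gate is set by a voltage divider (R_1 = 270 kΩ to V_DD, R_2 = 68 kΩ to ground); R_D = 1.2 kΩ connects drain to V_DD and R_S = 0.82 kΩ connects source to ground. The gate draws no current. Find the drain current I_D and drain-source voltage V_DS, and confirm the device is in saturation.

I_D ≈ 0.073 mA, V_DS ≈ 11 V

V_G = V_DD·R_2/(R_1+R_2) = 11×68/338 = 2.21 V.
Assume saturation: I_D = (k_n/2)(V_GS − V_t)² with V_GS = V_G − I_D·R_S = 2.21 − 0.82·I_D.
Substituting gives 0.773·I_D² − 1.59·I_D + 0.113 = 0, with roots I_D = 0.0735 or 1.98 mA.
The root I_D = 1.98 mA gives V_GS = 0.587 V ≤ V_t, so take I_D = 0.0735 mA.
Then V_GS = 2.15 V and V_DS = V_DD − I_D(R_D+R_S) = 11 − 0.0735×2.02 = 10.9 V.
Saturation requires V_DS ≥ V_GS − V_t = 0.253 V; 10.9 ≥ 0.253 ✓.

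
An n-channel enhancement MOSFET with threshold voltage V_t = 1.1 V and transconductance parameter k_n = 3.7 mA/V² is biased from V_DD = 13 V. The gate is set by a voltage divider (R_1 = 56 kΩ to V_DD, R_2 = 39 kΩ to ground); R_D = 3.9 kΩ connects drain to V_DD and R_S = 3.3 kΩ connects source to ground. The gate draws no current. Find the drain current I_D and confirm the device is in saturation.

I_D ≈ 1.1 mA

V_G = V_DD·R_2/(R_1+R_2) = 13×39/95 = 5.34 V.
Assume saturation: I_D = (k_n/2)(V_GS − V_t)² with V_GS = V_G − I_D·R_S = 5.34 − 3.3·I_D.
Substituting gives 20.1·I_D² − 52.7·I_D + 33.2 = 0, with roots I_D = 1.06 or 1.56 mA.
The root I_D = 1.56 mA gives V_GS = 0.181 V ≤ V_t, so take I_D = 1.06 mA.
Then V_GS = 1.86 V and V_DS = V_DD − I_D(R_D+R_S) = 13 − 1.06×7.2 = 5.4 V.
Saturation requires V_DS ≥ V_GS − V_t = 0.755 V; 5.4 ≥ 0.755 ✓.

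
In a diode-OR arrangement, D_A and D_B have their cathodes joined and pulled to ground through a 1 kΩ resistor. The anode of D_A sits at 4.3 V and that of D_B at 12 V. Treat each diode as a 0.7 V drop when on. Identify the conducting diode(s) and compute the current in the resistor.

Assume both conduct. Then node N would need to be at both 4.3−0.7 = 3.6 V and 12−0.7 = 11.3 V, which is impossible.
Assume only D_B conducts: V_N = 12 − 0.7 = 11.3 V, so I_R = 11.3/1 = 11.3 mA.
Check D_A: its anode-to-cathode voltage is 4.3 − 11.3 = -7 V < 0.7 V, so it is off. The assumption is consistent.

Only D_B conducts; I_R ≈ 11 mA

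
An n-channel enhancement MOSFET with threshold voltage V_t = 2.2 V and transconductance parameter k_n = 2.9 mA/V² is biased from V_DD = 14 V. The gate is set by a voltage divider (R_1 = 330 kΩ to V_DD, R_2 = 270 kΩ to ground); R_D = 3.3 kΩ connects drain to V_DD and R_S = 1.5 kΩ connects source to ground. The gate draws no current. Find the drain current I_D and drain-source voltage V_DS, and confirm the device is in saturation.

I_D ≈ 2 mA, V_DS ≈ 4.6 V

V_G = V_DD·R_2/(R_1+R_2) = 14×270/600 = 6.3 V.
Assume saturation: I_D = (k_n/2)(V_GS − V_t)² with V_GS = V_G − I_D·R_S = 6.3 − 1.5·I_D.
Substituting gives 3.26·I_D² − 18.8·I_D + 24.4 = 0, with roots I_D = 1.96 or 3.81 mA.
The root I_D = 3.81 mA gives V_GS = 0.578 V ≤ V_t, so take I_D = 1.96 mA.
Then V_GS = 3.36 V and V_DS = V_DD − I_D(R_D+R_S) = 14 − 1.96×4.8 = 4.6 V.
Saturation requires V_DS ≥ V_GS − V_t = 1.16 V; 4.6 ≥ 1.16 ✓.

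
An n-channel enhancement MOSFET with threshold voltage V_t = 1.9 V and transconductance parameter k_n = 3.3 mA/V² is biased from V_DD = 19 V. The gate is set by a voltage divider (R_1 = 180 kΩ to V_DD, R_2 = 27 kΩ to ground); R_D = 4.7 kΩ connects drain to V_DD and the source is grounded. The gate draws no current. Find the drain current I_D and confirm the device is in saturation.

I_D ≈ 0.55 mA

V_G = V_DD·R_2/(R_1+R_2) = 19×27/207 = 2.48 V. With the source grounded, V_GS = V_G = 2.48 V.
Assume saturation: I_D = (k_n/2)(V_GS − V_t)² = (3.3/2)×(2.48 − 1.9)² = 1.65×0.578² = 0.552 mA.
V_DS = V_DD − I_D·R_D = 19 − 0.552×4.7 = 16.4 V.
Saturation requires V_DS ≥ V_GS − V_t = 0.578 V; 16.4 ≥ 0.578 ✓.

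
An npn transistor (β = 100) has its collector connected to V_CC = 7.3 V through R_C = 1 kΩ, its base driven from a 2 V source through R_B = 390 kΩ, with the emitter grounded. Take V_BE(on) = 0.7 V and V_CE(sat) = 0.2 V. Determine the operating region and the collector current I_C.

Assume active. Base-emitter loop: I_B = (V_BB − V_BE)/R_B = (2 − 0.7)/390 = 0.00333 mA.
I_C = β·I_B = 100×0.00333 = 0.333 mA.
V_CE = V_CC − I_C·R_C = 7.3 − 0.333×1 = 6.97 V > V_CE(sat), so the active-region assumption holds.

active; I_C ≈ 0.33 mA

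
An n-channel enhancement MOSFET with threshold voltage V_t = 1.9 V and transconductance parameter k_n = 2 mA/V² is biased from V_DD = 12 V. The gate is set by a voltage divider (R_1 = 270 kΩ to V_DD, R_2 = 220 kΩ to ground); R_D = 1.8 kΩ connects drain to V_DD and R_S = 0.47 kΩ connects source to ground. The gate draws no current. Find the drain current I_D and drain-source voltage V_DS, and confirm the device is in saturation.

V_G = V_DD·R_2/(R_1+R_2) = 12×220/490 = 5.39 V.
Assume saturation: I_D = (k_n/2)(V_GS − V_t)² with V_GS = V_G − I_D·R_S = 5.39 − 0.47·I_D.
Substituting gives 0.221·I_D² − 4.28·I_D + 12.2 = 0, with roots I_D = 3.46 or 15.9 mA.
The root I_D = 15.9 mA gives V_GS = -2.09 V ≤ V_t, so take I_D = 3.46 mA.
Then V_GS = 3.76 V and V_DS = V_DD − I_D(R_D+R_S) = 12 − 3.46×2.27 = 4.14 V.
Saturation requires V_DS ≥ V_GS − V_t = 1.86 V; 4.14 ≥ 1.86 ✓.

I_D ≈ 3.5 mA, V_DS ≈ 4.1 V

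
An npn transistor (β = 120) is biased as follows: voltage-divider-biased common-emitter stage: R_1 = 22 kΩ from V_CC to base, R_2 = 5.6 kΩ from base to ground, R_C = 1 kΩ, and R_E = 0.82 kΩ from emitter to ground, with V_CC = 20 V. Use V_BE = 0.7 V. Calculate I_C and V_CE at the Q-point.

Thevenize the base divider: V_Th = V_CC·R_2/(R_1+R_2) = 20×5.6/27.6 = 4.06 V, R_Th = R_1‖R_2 = 4.46 kΩ.
Base-emitter loop: V_Th = I_B·R_Th + V_BE + (β+1)I_B·R_E, so I_B = (4.06 − 0.7) / (4.46 + 121×0.82) = 0.0324 mA.
I_C = β·I_B = 120×0.0324 = 3.89 mA, and I_E = (β+1)I_B = 3.92 mA.
V_CE = V_CC − I_C·R_C − I_E·R_E = 20 − 3.89×1 − 3.92×0.82 = 12.9 V.
V_CE = 12.9 V > 0.2 V confirms active-region operation.

I_C ≈ 3.9 mA, V_CE ≈ 13 V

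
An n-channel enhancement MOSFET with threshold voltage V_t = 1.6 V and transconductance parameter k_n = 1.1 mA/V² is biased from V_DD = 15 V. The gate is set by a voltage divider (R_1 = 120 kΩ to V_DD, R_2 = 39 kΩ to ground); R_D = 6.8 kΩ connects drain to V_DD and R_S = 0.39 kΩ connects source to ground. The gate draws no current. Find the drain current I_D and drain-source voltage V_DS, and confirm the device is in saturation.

V_G = V_DD·R_2/(R_1+R_2) = 15×39/159 = 3.68 V.
Assume saturation: I_D = (k_n/2)(V_GS − V_t)² with V_GS = V_G − I_D·R_S = 3.68 − 0.39·I_D.
Substituting gives 0.0837·I_D² − 1.89·I_D + 2.38 = 0, with roots I_D = 1.34 or 21.3 mA.
The root I_D = 21.3 mA gives V_GS = -4.62 V ≤ V_t, so take I_D = 1.34 mA.
Then V_GS = 3.16 V and V_DS = V_DD − I_D(R_D+R_S) = 15 − 1.34×7.19 = 5.4 V.
Saturation requires V_DS ≥ V_GS − V_t = 1.56 V; 5.4 ≥ 1.56 ✓.

I_D ≈ 1.3 mA, V_DS ≈ 5.4 V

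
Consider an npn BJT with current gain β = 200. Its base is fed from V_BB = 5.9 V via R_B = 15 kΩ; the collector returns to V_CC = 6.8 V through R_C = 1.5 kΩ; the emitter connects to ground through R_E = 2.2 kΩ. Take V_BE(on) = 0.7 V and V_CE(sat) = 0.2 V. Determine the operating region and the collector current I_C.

saturation; I_C ≈ 1.7 mA

Assume active: I_B = (5.9 − 0.7)/(15 + 201×2.2) = 0.0114 mA, I_C = β·I_B = 2.27 mA.
Then V_CE = 6.8 − 2.27×1.5 − 2.29×2.2 = -1.64 V < 0.2 V — the active assumption fails.
Re-solve with V_CE = 0.2 V. KCL at the emitter: V_E/R_E = (V_BB−0.7−V_E)/R_B + (V_CC−0.2−V_E)/R_C, giving V_E = 4 V.
I_C = (V_CC − 0.2 − V_E)/R_C = (6.6 − 4)/1.5 = 1.74 mA.
Check: I_B = (5.2 − 4)/15 = 0.0803 mA, and β·I_B = 16.1 mA > I_C, confirming saturation.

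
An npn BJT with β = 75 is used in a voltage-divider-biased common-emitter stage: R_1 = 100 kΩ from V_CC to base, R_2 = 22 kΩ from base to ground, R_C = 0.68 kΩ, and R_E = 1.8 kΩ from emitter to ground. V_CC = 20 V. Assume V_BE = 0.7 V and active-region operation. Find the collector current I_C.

I_C ≈ 1.4 mA

Thevenize the base divider: V_Th = V_CC·R_2/(R_1+R_2) = 20×22/122 = 3.61 V, R_Th = R_1‖R_2 = 18 kΩ.
Base-emitter loop: V_Th = I_B·R_Th + V_BE + (β+1)I_B·R_E, so I_B = (3.61 − 0.7) / (18 + 76×1.8) = 0.0188 mA.
I_C = β·I_B = 75×0.0188 = 1.41 mA, and I_E = (β+1)I_B = 1.43 mA.
V_CE = V_CC − I_C·R_C − I_E·R_E = 20 − 1.41×0.68 − 1.43×1.8 = 16.5 V.
V_CE = 16.5 V > 0.2 V confirms active-region operation.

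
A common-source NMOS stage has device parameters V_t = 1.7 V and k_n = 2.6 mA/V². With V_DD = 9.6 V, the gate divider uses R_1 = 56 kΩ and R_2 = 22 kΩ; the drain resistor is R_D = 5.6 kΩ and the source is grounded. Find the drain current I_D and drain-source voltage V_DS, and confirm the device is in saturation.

V_G = V_DD·R_2/(R_1+R_2) = 9.6×22/78 = 2.71 V. With the source grounded, V_GS = V_G = 2.71 V.
Assume saturation: I_D = (k_n/2)(V_GS − V_t)² = (2.6/2)×(2.71 − 1.7)² = 1.3×1.01² = 1.32 mA.
V_DS = V_DD − I_D·R_D = 9.6 − 1.32×5.6 = 2.21 V.
Saturation requires V_DS ≥ V_GS − V_t = 1.01 V; 2.21 ≥ 1.01 ✓.

I_D ≈ 1.3 mA, V_DS ≈ 2.2 V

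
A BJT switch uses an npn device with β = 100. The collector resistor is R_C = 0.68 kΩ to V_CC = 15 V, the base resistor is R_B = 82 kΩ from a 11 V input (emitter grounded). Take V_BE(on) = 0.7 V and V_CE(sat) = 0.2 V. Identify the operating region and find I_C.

active; I_C ≈ 13 mA

Assume active. Base-emitter loop: I_B = (V_BB − V_BE)/R_B = (11 − 0.7)/82 = 0.126 mA.
I_C = β·I_B = 100×0.126 = 12.6 mA.
V_CE = V_CC − I_C·R_C = 15 − 12.6×0.68 = 6.46 V > V_CE(sat), so the active-region assumption holds.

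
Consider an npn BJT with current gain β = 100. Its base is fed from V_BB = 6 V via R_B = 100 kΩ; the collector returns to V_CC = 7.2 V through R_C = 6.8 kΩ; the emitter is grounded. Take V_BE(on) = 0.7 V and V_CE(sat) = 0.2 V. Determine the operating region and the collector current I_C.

Assume active: I_B = (6 − 0.7)/100 = 0.053 mA, giving I_C = β·I_B = 5.3 mA.
But then V_CE = 7.2 − 5.3×6.8 = -28.8 V < V_CE(sat) = 0.2 V — impossible in the active region.
So the transistor is saturated. With V_CE = 0.2 V, I_C = (V_CC − 0.2)/R_C = 7/6.8 = 1.03 mA.
Check: β·I_B = 5.3 mA > I_C = 1.03 mA, confirming saturation.

saturation; I_C ≈ 1 mA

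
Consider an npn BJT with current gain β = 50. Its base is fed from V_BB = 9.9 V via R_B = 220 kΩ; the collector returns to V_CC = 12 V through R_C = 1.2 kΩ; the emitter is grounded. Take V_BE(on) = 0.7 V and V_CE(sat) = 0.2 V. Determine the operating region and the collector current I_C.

Assume active. Base-emitter loop: I_B = (V_BB − V_BE)/R_B = (9.9 − 0.7)/220 = 0.0418 mA.
I_C = β·I_B = 50×0.0418 = 2.09 mA.
V_CE = V_CC − I_C·R_C = 12 − 2.09×1.2 = 9.49 V > V_CE(sat), so the active-region assumption holds.

active; I_C ≈ 2.1 mA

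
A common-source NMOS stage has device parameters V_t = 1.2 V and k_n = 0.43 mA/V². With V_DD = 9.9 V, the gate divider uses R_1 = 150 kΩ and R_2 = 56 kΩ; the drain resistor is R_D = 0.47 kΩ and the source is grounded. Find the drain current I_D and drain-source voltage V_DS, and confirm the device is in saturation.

I_D ≈ 0.48 mA, V_DS ≈ 9.7 V

V_G = V_DD·R_2/(R_1+R_2) = 9.9×56/206 = 2.69 V. With the source grounded, V_GS = V_G = 2.69 V.
Assume saturation: I_D = (k_n/2)(V_GS − V_t)² = (0.43/2)×(2.69 − 1.2)² = 0.215×1.49² = 0.478 mA.
V_DS = V_DD − I_D·R_D = 9.9 − 0.478×0.47 = 9.68 V.
Saturation requires V_DS ≥ V_GS − V_t = 1.49 V; 9.68 ≥ 1.49 ✓.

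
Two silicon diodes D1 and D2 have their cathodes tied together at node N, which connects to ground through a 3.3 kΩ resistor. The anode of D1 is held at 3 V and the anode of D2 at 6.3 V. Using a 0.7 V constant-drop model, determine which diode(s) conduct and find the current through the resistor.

Only D2 conducts; I_R ≈ 1.7 mA

Assume both conduct. Then node N would need to be at both 3−0.7 = 2.3 V and 6.3−0.7 = 5.6 V, which is impossible.
Assume only D2 conducts: V_N = 6.3 − 0.7 = 5.6 V, so I_R = 5.6/3.3 = 1.7 mA.
Check D1: its anode-to-cathode voltage is 3 − 5.6 = -2.6 V < 0.7 V, so it is off. The assumption is consistent.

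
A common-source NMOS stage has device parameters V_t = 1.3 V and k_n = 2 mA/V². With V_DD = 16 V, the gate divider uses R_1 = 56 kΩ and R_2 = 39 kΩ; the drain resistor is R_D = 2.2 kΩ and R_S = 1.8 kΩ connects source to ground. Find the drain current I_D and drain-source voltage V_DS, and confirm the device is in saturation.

I_D ≈ 2.1 mA, V_DS ≈ 7.5 V

V_G = V_DD·R_2/(R_1+R_2) = 16×39/95 = 6.57 V.
Assume saturation: I_D = (k_n/2)(V_GS − V_t)² with V_GS = V_G − I_D·R_S = 6.57 − 1.8·I_D.
Substituting gives 3.24·I_D² − 20·I_D + 27.8 = 0, with roots I_D = 2.12 or 4.04 mA.
The root I_D = 4.04 mA gives V_GS = -0.711 V ≤ V_t, so take I_D = 2.12 mA.
Then V_GS = 2.76 V and V_DS = V_DD − I_D(R_D+R_S) = 16 − 2.12×4 = 7.53 V.
Saturation requires V_DS ≥ V_GS − V_t = 1.46 V; 7.53 ≥ 1.46 ✓.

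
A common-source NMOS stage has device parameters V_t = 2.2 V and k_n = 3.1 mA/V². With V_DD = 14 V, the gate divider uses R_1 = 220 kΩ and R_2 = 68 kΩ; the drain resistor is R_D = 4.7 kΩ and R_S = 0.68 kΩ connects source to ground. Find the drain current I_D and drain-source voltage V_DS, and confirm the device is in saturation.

V_G = V_DD·R_2/(R_1+R_2) = 14×68/288 = 3.31 V.
Assume saturation: I_D = (k_n/2)(V_GS − V_t)² with V_GS = V_G − I_D·R_S = 3.31 − 0.68·I_D.
Substituting gives 0.717·I_D² − 3.33·I_D + 1.89 = 0, with roots I_D = 0.664 or 3.98 mA.
The root I_D = 3.98 mA gives V_GS = 0.597 V ≤ V_t, so take I_D = 0.664 mA.
Then V_GS = 2.85 V and V_DS = V_DD − I_D(R_D+R_S) = 14 − 0.664×5.38 = 10.4 V.
Saturation requires V_DS ≥ V_GS − V_t = 0.654 V; 10.4 ≥ 0.654 ✓.

I_D ≈ 0.66 mA, V_DS ≈ 10 V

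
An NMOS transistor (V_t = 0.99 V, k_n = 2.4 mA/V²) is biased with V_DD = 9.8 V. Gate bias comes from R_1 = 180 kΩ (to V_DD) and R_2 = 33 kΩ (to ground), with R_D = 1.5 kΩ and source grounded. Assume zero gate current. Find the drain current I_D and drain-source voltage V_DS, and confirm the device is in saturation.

V_G = V_DD·R_2/(R_1+R_2) = 9.8×33/213 = 1.52 V. With the source grounded, V_GS = V_G = 1.52 V.
Assume saturation: I_D = (k_n/2)(V_GS − V_t)² = (2.4/2)×(1.52 − 0.99)² = 1.2×0.528² = 0.335 mA.
V_DS = V_DD − I_D·R_D = 9.8 − 0.335×1.5 = 9.3 V.
Saturation requires V_DS ≥ V_GS − V_t = 0.528 V; 9.3 ≥ 0.528 ✓.

I_D ≈ 0.33 mA, V_DS ≈ 9.3 V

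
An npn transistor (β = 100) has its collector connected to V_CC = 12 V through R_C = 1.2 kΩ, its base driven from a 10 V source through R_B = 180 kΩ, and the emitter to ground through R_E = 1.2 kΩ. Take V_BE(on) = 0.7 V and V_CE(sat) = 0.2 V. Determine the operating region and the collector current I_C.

Assume active. Base-emitter loop: I_B = (V_BB − V_BE)/(R_B + (β+1)R_E) = (10 − 0.7)/(180 + 101×1.2) = 0.0309 mA.
I_C = β·I_B = 100×0.0309 = 3.09 mA.
V_CE = V_CC − I_C·R_C − I_E·R_E = 12 − 3.09×1.2 − 3.12×1.2 = 4.55 V > V_CE(sat), so the active-region assumption holds.

active; I_C ≈ 3.1 mA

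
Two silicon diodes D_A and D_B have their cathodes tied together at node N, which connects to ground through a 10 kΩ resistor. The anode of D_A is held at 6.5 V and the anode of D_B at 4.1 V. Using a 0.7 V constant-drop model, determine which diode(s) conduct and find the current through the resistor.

Only D_A conducts; I_R ≈ 0.58 mA

Assume both conduct. Then node N would need to be at both 6.5−0.7 = 5.8 V and 4.1−0.7 = 3.4 V, which is impossible.
Assume only D_A conducts: V_N = 6.5 − 0.7 = 5.8 V, so I_R = 5.8/10 = 0.58 mA.
Check D_B: its anode-to-cathode voltage is 4.1 − 5.8 = -1.7 V < 0.7 V, so it is off. The assumption is consistent.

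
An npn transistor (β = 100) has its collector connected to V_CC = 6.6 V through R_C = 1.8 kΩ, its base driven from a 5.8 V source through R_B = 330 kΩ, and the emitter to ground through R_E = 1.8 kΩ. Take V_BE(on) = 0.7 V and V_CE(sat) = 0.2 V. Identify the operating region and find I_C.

Assume active. Base-emitter loop: I_B = (V_BB − V_BE)/(R_B + (β+1)R_E) = (5.8 − 0.7)/(330 + 101×1.8) = 0.00996 mA.
I_C = β·I_B = 100×0.00996 = 0.996 mA.
V_CE = V_CC − I_C·R_C − I_E·R_E = 6.6 − 0.996×1.8 − 1.01×1.8 = 2.99 V > V_CE(sat), so the active-region assumption holds.

active; I_C ≈ 1 mA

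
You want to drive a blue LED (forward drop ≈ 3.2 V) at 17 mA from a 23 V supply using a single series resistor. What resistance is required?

The resistor drops V_S − V_D = 23 − 3.2 = 19.8 V at 17 mA.
R = 19.8 V / 17 mA = 1.16 kΩ.

R ≈ 1.2 kΩ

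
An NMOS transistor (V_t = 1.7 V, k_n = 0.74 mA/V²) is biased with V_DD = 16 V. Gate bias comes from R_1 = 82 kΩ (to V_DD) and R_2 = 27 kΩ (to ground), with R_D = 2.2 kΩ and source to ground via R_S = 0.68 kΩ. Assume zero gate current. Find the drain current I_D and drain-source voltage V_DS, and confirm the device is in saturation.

I_D ≈ 0.96 mA, V_DS ≈ 13 V

V_G = V_DD·R_2/(R_1+R_2) = 16×27/109 = 3.96 V.
Assume saturation: I_D = (k_n/2)(V_GS − V_t)² with V_GS = V_G − I_D·R_S = 3.96 − 0.68·I_D.
Substituting gives 0.171·I_D² − 2.14·I_D + 1.9 = 0, with roots I_D = 0.96 or 11.5 mA.
The root I_D = 11.5 mA gives V_GS = -3.89 V ≤ V_t, so take I_D = 0.96 mA.
Then V_GS = 3.31 V and V_DS = V_DD − I_D(R_D+R_S) = 16 − 0.96×2.88 = 13.2 V.
Saturation requires V_DS ≥ V_GS − V_t = 1.61 V; 13.2 ≥ 1.61 ✓.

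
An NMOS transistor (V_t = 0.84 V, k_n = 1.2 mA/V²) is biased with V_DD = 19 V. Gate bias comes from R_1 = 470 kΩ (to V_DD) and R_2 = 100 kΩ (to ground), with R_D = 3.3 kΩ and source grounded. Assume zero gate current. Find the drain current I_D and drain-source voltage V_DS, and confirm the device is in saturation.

V_G = V_DD·R_2/(R_1+R_2) = 19×100/570 = 3.33 V. With the source grounded, V_GS = V_G = 3.33 V.
Assume saturation: I_D = (k_n/2)(V_GS − V_t)² = (1.2/2)×(3.33 − 0.84)² = 0.6×2.49² = 3.73 mA.
V_DS = V_DD − I_D·R_D = 19 − 3.73×3.3 = 6.69 V.
Saturation requires V_DS ≥ V_GS − V_t = 2.49 V; 6.69 ≥ 2.49 ✓.

I_D ≈ 3.7 mA, V_DS ≈ 6.7 V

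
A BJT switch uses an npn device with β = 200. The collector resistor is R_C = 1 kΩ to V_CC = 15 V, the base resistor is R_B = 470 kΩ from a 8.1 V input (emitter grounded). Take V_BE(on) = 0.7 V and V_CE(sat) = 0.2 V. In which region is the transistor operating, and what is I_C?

active; I_C ≈ 3.1 mA

Assume active. Base-emitter loop: I_B = (V_BB − V_BE)/R_B = (8.1 − 0.7)/470 = 0.0157 mA.
I_C = β·I_B = 200×0.0157 = 3.15 mA.
V_CE = V_CC − I_C·R_C = 15 − 3.15×1 = 11.9 V > V_CE(sat), so the active-region assumption holds.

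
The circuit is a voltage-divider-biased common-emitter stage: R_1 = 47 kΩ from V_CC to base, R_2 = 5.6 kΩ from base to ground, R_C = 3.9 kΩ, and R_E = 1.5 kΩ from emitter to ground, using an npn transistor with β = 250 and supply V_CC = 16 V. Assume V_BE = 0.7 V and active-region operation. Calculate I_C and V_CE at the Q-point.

Thevenize the base divider: V_Th = V_CC·R_2/(R_1+R_2) = 16×5.6/52.6 = 1.7 V, R_Th = R_1‖R_2 = 5 kΩ.
Base-emitter loop: V_Th = I_B·R_Th + V_BE + (β+1)I_B·R_E, so I_B = (1.7 − 0.7) / (5 + 251×1.5) = 0.00263 mA.
I_C = β·I_B = 250×0.00263 = 0.658 mA, and I_E = (β+1)I_B = 0.66 mA.
V_CE = V_CC − I_C·R_C − I_E·R_E = 16 − 0.658×3.9 − 0.66×1.5 = 12.4 V.
V_CE = 12.4 V > 0.2 V confirms active-region operation.

I_C ≈ 0.66 mA, V_CE ≈ 12 V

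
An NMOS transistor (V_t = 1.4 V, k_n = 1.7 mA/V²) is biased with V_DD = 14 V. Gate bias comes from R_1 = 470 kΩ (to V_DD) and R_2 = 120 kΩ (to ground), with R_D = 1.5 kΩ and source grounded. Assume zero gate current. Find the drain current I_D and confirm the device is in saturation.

I_D ≈ 1.8 mA

V_G = V_DD·R_2/(R_1+R_2) = 14×120/590 = 2.85 V. With the source grounded, V_GS = V_G = 2.85 V.
Assume saturation: I_D = (k_n/2)(V_GS − V_t)² = (1.7/2)×(2.85 − 1.4)² = 0.85×1.45² = 1.78 mA.
V_DS = V_DD − I_D·R_D = 14 − 1.78×1.5 = 11.3 V.
Saturation requires V_DS ≥ V_GS − V_t = 1.45 V; 11.3 ≥ 1.45 ✓.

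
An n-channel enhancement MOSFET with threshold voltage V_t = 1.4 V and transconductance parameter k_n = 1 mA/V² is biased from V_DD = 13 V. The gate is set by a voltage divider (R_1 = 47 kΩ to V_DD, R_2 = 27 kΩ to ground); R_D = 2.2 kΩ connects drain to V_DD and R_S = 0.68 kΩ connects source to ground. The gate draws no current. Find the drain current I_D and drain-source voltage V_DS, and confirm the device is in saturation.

V_G = V_DD·R_2/(R_1+R_2) = 13×27/74 = 4.74 V.
Assume saturation: I_D = (k_n/2)(V_GS − V_t)² with V_GS = V_G − I_D·R_S = 4.74 − 0.68·I_D.
Substituting gives 0.231·I_D² − 3.27·I_D + 5.59 = 0, with roots I_D = 1.99 or 12.2 mA.
The root I_D = 12.2 mA gives V_GS = -3.53 V ≤ V_t, so take I_D = 1.99 mA.
Then V_GS = 3.39 V and V_DS = V_DD − I_D(R_D+R_S) = 13 − 1.99×2.88 = 7.28 V.
Saturation requires V_DS ≥ V_GS − V_t = 1.99 V; 7.28 ≥ 1.99 ✓.

I_D ≈ 2 mA, V_DS ≈ 7.3 V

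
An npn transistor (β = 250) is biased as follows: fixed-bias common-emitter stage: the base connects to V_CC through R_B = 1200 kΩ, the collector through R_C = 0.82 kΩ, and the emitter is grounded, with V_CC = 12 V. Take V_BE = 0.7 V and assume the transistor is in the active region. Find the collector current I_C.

I_C ≈ 2.4 mA

Base loop: V_CC = I_B·R_B + V_BE, so I_B = (12 − 0.7)/1200 kΩ = 0.00942 mA.
In the active region I_C = β·I_B = 250 × 0.00942 = 2.35 mA.
Collector loop: V_CE = V_CC − I_C·R_C = 12 − 2.35×0.82 = 10.1 V.
Since V_CE = 10.1 V > V_CE(sat) ≈ 0.2 V, the transistor is in the active region as assumed.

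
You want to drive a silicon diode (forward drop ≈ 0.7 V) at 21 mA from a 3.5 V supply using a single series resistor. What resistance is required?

R ≈ 0.13 kΩ

The resistor drops V_S − V_D = 3.5 − 0.7 = 2.8 V at 21 mA.
R = 2.8 V / 21 mA = 0.133 kΩ.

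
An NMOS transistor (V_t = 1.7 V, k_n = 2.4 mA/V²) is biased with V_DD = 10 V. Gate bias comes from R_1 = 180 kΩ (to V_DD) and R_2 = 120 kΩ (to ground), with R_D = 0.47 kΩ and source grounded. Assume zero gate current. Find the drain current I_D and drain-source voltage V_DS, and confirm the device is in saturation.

V_G = V_DD·R_2/(R_1+R_2) = 10×120/300 = 4 V. With the source grounded, V_GS = V_G = 4 V.
Assume saturation: I_D = (k_n/2)(V_GS − V_t)² = (2.4/2)×(4 − 1.7)² = 1.2×2.3² = 6.35 mA.
V_DS = V_DD − I_D·R_D = 10 − 6.35×0.47 = 7.02 V.
Saturation requires V_DS ≥ V_GS − V_t = 2.3 V; 7.02 ≥ 2.3 ✓.

I_D ≈ 6.3 mA, V_DS ≈ 7 V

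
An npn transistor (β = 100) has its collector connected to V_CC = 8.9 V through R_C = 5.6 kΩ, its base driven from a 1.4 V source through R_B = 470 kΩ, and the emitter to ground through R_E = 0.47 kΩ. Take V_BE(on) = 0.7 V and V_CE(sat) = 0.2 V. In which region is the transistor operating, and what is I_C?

active; I_C ≈ 0.14 mA

Assume active. Base-emitter loop: I_B = (V_BB − V_BE)/(R_B + (β+1)R_E) = (1.4 − 0.7)/(470 + 101×0.47) = 0.00135 mA.
I_C = β·I_B = 100×0.00135 = 0.135 mA.
V_CE = V_CC − I_C·R_C − I_E·R_E = 8.9 − 0.135×5.6 − 0.137×0.47 = 8.08 V > V_CE(sat), so the active-region assumption holds.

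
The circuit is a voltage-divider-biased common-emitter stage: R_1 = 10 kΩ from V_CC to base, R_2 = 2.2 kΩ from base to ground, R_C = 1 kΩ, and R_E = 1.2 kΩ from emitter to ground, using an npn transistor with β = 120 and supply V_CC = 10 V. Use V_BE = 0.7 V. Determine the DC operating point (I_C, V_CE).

Thevenize the base divider: V_Th = V_CC·R_2/(R_1+R_2) = 10×2.2/12.2 = 1.8 V, R_Th = R_1‖R_2 = 1.8 kΩ.
Base-emitter loop: V_Th = I_B·R_Th + V_BE + (β+1)I_B·R_E, so I_B = (1.8 − 0.7) / (1.8 + 121×1.2) = 0.00751 mA.
I_C = β·I_B = 120×0.00751 = 0.901 mA, and I_E = (β+1)I_B = 0.908 mA.
V_CE = V_CC − I_C·R_C − I_E·R_E = 10 − 0.901×1 − 0.908×1.2 = 8.01 V.
V_CE = 8.01 V > 0.2 V confirms active-region operation.

I_C ≈ 0.9 mA, V_CE ≈ 8 V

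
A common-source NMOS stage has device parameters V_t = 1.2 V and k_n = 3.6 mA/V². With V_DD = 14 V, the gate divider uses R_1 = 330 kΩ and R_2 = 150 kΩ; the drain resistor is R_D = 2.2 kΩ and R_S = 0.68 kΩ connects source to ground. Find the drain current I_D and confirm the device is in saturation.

V_G = V_DD·R_2/(R_1+R_2) = 14×150/480 = 4.38 V.
Assume saturation: I_D = (k_n/2)(V_GS − V_t)² with V_GS = V_G − I_D·R_S = 4.38 − 0.68·I_D.
Substituting gives 0.832·I_D² − 8.77·I_D + 18.1 = 0, with roots I_D = 2.83 or 7.71 mA.
The root I_D = 7.71 mA gives V_GS = -0.87 V ≤ V_t, so take I_D = 2.83 mA.
Then V_GS = 2.45 V and V_DS = V_DD − I_D(R_D+R_S) = 14 − 2.83×2.88 = 5.86 V.
Saturation requires V_DS ≥ V_GS − V_t = 1.25 V; 5.86 ≥ 1.25 ✓.

I_D ≈ 2.8 mA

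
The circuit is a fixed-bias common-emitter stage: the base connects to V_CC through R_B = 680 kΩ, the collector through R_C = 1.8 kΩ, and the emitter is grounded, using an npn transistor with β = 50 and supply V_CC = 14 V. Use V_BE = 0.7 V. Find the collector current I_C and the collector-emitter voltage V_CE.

Base loop: V_CC = I_B·R_B + V_BE, so I_B = (14 − 0.7)/680 kΩ = 0.0196 mA.
In the active region I_C = β·I_B = 50 × 0.0196 = 0.978 mA.
Collector loop: V_CE = V_CC − I_C·R_C = 14 − 0.978×1.8 = 12.2 V.
Since V_CE = 12.2 V > V_CE(sat) ≈ 0.2 V, the transistor is in the active region as assumed.

I_C ≈ 0.98 mA, V_CE ≈ 12 V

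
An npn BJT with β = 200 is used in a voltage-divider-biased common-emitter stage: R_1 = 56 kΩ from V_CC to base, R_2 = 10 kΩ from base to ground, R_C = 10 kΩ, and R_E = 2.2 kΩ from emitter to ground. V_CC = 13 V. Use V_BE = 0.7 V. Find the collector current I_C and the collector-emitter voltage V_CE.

I_C ≈ 0.56 mA, V_CE ≈ 6.1 V

Thevenize the base divider: V_Th = V_CC·R_2/(R_1+R_2) = 13×10/66 = 1.97 V, R_Th = R_1‖R_2 = 8.48 kΩ.
Base-emitter loop: V_Th = I_B·R_Th + V_BE + (β+1)I_B·R_E, so I_B = (1.97 − 0.7) / (8.48 + 201×2.2) = 0.00282 mA.
I_C = β·I_B = 200×0.00282 = 0.563 mA, and I_E = (β+1)I_B = 0.566 mA.
V_CE = V_CC − I_C·R_C − I_E·R_E = 13 − 0.563×10 − 0.566×2.2 = 6.12 V.
V_CE = 6.12 V > 0.2 V confirms active-region operation.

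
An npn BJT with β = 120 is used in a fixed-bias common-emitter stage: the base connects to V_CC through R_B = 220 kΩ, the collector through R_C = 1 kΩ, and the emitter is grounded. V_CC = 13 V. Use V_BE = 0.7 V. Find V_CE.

Base loop: V_CC = I_B·R_B + V_BE, so I_B = (13 − 0.7)/220 kΩ = 0.0559 mA.
In the active region I_C = β·I_B = 120 × 0.0559 = 6.71 mA.
Collector loop: V_CE = V_CC − I_C·R_C = 13 − 6.71×1 = 6.29 V.
Since V_CE = 6.29 V > V_CE(sat) ≈ 0.2 V, the transistor is in the active region as assumed.

V_CE ≈ 6.3 V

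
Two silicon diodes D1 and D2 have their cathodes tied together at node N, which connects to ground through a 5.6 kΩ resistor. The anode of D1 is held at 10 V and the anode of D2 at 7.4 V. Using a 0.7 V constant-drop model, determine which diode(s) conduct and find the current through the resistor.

Assume both conduct. Then node N would need to be at both 10−0.7 = 9.3 V and 7.4−0.7 = 6.7 V, which is impossible.
Assume only D1 conducts: V_N = 10 − 0.7 = 9.3 V, so I_R = 9.3/5.6 = 1.66 mA.
Check D2: its anode-to-cathode voltage is 7.4 − 9.3 = -1.9 V < 0.7 V, so it is off. The assumption is consistent.

Only D1 conducts; I_R ≈ 1.7 mA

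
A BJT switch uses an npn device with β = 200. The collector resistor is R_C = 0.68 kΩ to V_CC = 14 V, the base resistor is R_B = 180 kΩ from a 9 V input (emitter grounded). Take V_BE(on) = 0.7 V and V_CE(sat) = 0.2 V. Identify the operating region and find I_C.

active; I_C ≈ 9.2 mA

Assume active. Base-emitter loop: I_B = (V_BB − V_BE)/R_B = (9 − 0.7)/180 = 0.0461 mA.
I_C = β·I_B = 200×0.0461 = 9.22 mA.
V_CE = V_CC − I_C·R_C = 14 − 9.22×0.68 = 7.73 V > V_CE(sat), so the active-region assumption holds.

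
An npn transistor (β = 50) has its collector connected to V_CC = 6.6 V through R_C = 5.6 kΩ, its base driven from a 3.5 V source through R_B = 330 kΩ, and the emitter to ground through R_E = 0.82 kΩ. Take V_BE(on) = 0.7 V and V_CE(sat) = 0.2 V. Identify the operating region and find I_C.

active; I_C ≈ 0.38 mA

Assume active. Base-emitter loop: I_B = (V_BB − V_BE)/(R_B + (β+1)R_E) = (3.5 − 0.7)/(330 + 51×0.82) = 0.00753 mA.
I_C = β·I_B = 50×0.00753 = 0.377 mA.
V_CE = V_CC − I_C·R_C − I_E·R_E = 6.6 − 0.377×5.6 − 0.384×0.82 = 4.18 V > V_CE(sat), so the active-region assumption holds.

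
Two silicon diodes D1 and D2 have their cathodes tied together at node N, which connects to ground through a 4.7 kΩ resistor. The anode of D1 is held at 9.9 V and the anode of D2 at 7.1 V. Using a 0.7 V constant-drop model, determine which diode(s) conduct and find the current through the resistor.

Only D1 conducts; I_R ≈ 2 mA

Assume both conduct. Then node N would need to be at both 9.9−0.7 = 9.2 V and 7.1−0.7 = 6.4 V, which is impossible.
Assume only D1 conducts: V_N = 9.9 − 0.7 = 9.2 V, so I_R = 9.2/4.7 = 1.96 mA.
Check D2: its anode-to-cathode voltage is 7.1 − 9.2 = -2.1 V < 0.7 V, so it is off. The assumption is consistent.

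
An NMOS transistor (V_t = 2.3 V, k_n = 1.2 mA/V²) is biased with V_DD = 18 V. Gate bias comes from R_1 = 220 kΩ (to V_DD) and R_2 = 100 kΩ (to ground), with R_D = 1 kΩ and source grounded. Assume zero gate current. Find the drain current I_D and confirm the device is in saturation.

I_D ≈ 6.6 mA

V_G = V_DD·R_2/(R_1+R_2) = 18×100/320 = 5.62 V. With the source grounded, V_GS = V_G = 5.62 V.
Assume saturation: I_D = (k_n/2)(V_GS − V_t)² = (1.2/2)×(5.62 − 2.3)² = 0.6×3.33² = 6.63 mA.
V_DS = V_DD − I_D·R_D = 18 − 6.63×1 = 11.4 V.
Saturation requires V_DS ≥ V_GS − V_t = 3.33 V; 11.4 ≥ 3.33 ✓.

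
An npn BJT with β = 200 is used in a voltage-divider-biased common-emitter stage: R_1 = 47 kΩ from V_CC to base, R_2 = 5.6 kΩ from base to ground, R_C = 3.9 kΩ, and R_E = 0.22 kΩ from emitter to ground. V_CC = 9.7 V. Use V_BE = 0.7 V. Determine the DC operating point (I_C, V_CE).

Thevenize the base divider: V_Th = V_CC·R_2/(R_1+R_2) = 9.7×5.6/52.6 = 1.03 V, R_Th = R_1‖R_2 = 5 kΩ.
Base-emitter loop: V_Th = I_B·R_Th + V_BE + (β+1)I_B·R_E, so I_B = (1.03 − 0.7) / (5 + 201×0.22) = 0.00676 mA.
I_C = β·I_B = 200×0.00676 = 1.35 mA, and I_E = (β+1)I_B = 1.36 mA.
V_CE = V_CC − I_C·R_C − I_E·R_E = 9.7 − 1.35×3.9 − 1.36×0.22 = 4.13 V.
V_CE = 4.13 V > 0.2 V confirms active-region operation.

I_C ≈ 1.4 mA, V_CE ≈ 4.1 V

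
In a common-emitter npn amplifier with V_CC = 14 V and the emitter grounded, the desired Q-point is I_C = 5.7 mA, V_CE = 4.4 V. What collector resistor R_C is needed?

Collector loop: V_CC = I_C·R_C + V_CE.
R_C = (V_CC − V_CE)/I_C = (14 − 4.4)/5.7 = 1.68 kΩ.

R_C ≈ 1.7 kΩ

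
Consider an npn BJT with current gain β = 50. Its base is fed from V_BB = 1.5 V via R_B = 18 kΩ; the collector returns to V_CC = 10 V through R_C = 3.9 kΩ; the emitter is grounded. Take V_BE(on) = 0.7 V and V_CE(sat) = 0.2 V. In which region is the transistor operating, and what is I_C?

Assume active. Base-emitter loop: I_B = (V_BB − V_BE)/R_B = (1.5 − 0.7)/18 = 0.0444 mA.
I_C = β·I_B = 50×0.0444 = 2.22 mA.
V_CE = V_CC − I_C·R_C = 10 − 2.22×3.9 = 1.33 V > V_CE(sat), so the active-region assumption holds.

active; I_C ≈ 2.2 mA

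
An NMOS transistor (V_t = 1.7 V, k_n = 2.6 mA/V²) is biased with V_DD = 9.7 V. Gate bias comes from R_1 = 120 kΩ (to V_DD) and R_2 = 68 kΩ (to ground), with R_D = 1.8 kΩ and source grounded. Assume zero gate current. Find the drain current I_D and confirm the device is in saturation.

I_D ≈ 4.3 mA

V_G = V_DD·R_2/(R_1+R_2) = 9.7×68/188 = 3.51 V. With the source grounded, V_GS = V_G = 3.51 V.
Assume saturation: I_D = (k_n/2)(V_GS − V_t)² = (2.6/2)×(3.51 − 1.7)² = 1.3×1.81² = 4.25 mA.
V_DS = V_DD − I_D·R_D = 9.7 − 4.25×1.8 = 2.05 V.
Saturation requires V_DS ≥ V_GS − V_t = 1.81 V; 2.05 ≥ 1.81 ✓.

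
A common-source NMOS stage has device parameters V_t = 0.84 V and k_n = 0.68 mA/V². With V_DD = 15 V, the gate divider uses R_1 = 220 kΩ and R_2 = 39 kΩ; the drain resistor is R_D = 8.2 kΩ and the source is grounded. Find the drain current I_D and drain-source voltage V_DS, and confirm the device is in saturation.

I_D ≈ 0.68 mA, V_DS ≈ 9.4 V

V_G = V_DD·R_2/(R_1+R_2) = 15×39/259 = 2.26 V. With the source grounded, V_GS = V_G = 2.26 V.
Assume saturation: I_D = (k_n/2)(V_GS − V_t)² = (0.68/2)×(2.26 − 0.84)² = 0.34×1.42² = 0.684 mA.
V_DS = V_DD − I_D·R_D = 15 − 0.684×8.2 = 9.39 V.
Saturation requires V_DS ≥ V_GS − V_t = 1.42 V; 9.39 ≥ 1.42 ✓.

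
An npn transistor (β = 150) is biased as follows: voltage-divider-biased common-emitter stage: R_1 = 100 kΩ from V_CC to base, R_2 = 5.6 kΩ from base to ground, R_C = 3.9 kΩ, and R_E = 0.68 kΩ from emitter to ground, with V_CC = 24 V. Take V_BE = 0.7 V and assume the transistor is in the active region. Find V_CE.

Thevenize the base divider: V_Th = V_CC·R_2/(R_1+R_2) = 24×5.6/106 = 1.27 V, R_Th = R_1‖R_2 = 5.3 kΩ.
Base-emitter loop: V_Th = I_B·R_Th + V_BE + (β+1)I_B·R_E, so I_B = (1.27 − 0.7) / (5.3 + 151×0.68) = 0.0053 mA.
I_C = β·I_B = 150×0.0053 = 0.796 mA, and I_E = (β+1)I_B = 0.801 mA.
V_CE = V_CC − I_C·R_C − I_E·R_E = 24 − 0.796×3.9 − 0.801×0.68 = 20.4 V.
V_CE = 20.4 V > 0.2 V confirms active-region operation.

V_CE ≈ 20 V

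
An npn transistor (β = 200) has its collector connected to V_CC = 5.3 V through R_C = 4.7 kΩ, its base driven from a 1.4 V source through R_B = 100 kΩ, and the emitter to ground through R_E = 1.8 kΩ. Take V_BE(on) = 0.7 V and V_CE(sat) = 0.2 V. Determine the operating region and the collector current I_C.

Assume active. Base-emitter loop: I_B = (V_BB − V_BE)/(R_B + (β+1)R_E) = (1.4 − 0.7)/(100 + 201×1.8) = 0.00152 mA.
I_C = β·I_B = 200×0.00152 = 0.303 mA.
V_CE = V_CC − I_C·R_C − I_E·R_E = 5.3 − 0.303×4.7 − 0.305×1.8 = 3.33 V > V_CE(sat), so the active-region assumption holds.

active; I_C ≈ 0.3 mA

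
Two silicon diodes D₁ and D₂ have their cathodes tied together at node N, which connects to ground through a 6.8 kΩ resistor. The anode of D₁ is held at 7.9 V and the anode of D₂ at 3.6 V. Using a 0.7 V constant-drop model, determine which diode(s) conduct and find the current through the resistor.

Only D₁ conducts; I_R ≈ 1.1 mA

Assume both conduct. Then node N would need to be at both 7.9−0.7 = 7.2 V and 3.6−0.7 = 2.9 V, which is impossible.
Assume only D₁ conducts: V_N = 7.9 − 0.7 = 7.2 V, so I_R = 7.2/6.8 = 1.06 mA.
Check D₂: its anode-to-cathode voltage is 3.6 − 7.2 = -3.6 V < 0.7 V, so it is off. The assumption is consistent.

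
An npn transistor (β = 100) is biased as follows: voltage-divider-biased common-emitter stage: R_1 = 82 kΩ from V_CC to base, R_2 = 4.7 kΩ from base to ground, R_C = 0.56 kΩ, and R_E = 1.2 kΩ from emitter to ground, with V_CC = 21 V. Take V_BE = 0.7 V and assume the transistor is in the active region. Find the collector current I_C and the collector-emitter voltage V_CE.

Thevenize the base divider: V_Th = V_CC·R_2/(R_1+R_2) = 21×4.7/86.7 = 1.14 V, R_Th = R_1‖R_2 = 4.45 kΩ.
Base-emitter loop: V_Th = I_B·R_Th + V_BE + (β+1)I_B·R_E, so I_B = (1.14 − 0.7) / (4.45 + 101×1.2) = 0.00349 mA.
I_C = β·I_B = 100×0.00349 = 0.349 mA, and I_E = (β+1)I_B = 0.352 mA.
V_CE = V_CC − I_C·R_C − I_E·R_E = 21 − 0.349×0.56 − 0.352×1.2 = 20.4 V.
V_CE = 20.4 V > 0.2 V confirms active-region operation.

I_C ≈ 0.35 mA, V_CE ≈ 20 V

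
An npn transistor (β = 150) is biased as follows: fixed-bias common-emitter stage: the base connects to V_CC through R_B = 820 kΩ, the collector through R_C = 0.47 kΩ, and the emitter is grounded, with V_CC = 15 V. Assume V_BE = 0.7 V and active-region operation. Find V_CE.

Base loop: V_CC = I_B·R_B + V_BE, so I_B = (15 − 0.7)/820 kΩ = 0.0174 mA.
In the active region I_C = β·I_B = 150 × 0.0174 = 2.62 mA.
Collector loop: V_CE = V_CC − I_C·R_C = 15 − 2.62×0.47 = 13.8 V.
Since V_CE = 13.8 V > V_CE(sat) ≈ 0.2 V, the transistor is in the active region as assumed.

V_CE ≈ 14 V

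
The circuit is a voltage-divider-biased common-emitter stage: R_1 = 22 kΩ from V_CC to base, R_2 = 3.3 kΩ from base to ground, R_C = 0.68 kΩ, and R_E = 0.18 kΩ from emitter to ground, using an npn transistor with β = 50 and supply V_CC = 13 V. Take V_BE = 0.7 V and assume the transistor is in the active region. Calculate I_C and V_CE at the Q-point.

Thevenize the base divider: V_Th = V_CC·R_2/(R_1+R_2) = 13×3.3/25.3 = 1.7 V, R_Th = R_1‖R_2 = 2.87 kΩ.
Base-emitter loop: V_Th = I_B·R_Th + V_BE + (β+1)I_B·R_E, so I_B = (1.7 − 0.7) / (2.87 + 51×0.18) = 0.0826 mA.
I_C = β·I_B = 50×0.0826 = 4.13 mA, and I_E = (β+1)I_B = 4.21 mA.
V_CE = V_CC − I_C·R_C − I_E·R_E = 13 − 4.13×0.68 − 4.21×0.18 = 9.43 V.
V_CE = 9.43 V > 0.2 V confirms active-region operation.

I_C ≈ 4.1 mA, V_CE ≈ 9.4 V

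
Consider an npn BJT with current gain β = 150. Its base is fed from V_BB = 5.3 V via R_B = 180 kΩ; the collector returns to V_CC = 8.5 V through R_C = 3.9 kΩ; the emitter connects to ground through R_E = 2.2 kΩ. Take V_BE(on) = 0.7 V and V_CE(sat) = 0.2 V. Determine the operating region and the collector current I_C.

Assume active. Base-emitter loop: I_B = (V_BB − V_BE)/(R_B + (β+1)R_E) = (5.3 − 0.7)/(180 + 151×2.2) = 0.00898 mA.
I_C = β·I_B = 150×0.00898 = 1.35 mA.
V_CE = V_CC − I_C·R_C − I_E·R_E = 8.5 − 1.35×3.9 − 1.36×2.2 = 0.263 V > V_CE(sat), so the active-region assumption holds.

active; I_C ≈ 1.3 mA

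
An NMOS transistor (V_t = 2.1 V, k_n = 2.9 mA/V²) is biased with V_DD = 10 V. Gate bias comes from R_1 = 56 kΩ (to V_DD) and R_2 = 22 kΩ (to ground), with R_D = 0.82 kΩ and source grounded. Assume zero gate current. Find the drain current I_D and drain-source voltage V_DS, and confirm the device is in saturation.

V_G = V_DD·R_2/(R_1+R_2) = 10×22/78 = 2.82 V. With the source grounded, V_GS = V_G = 2.82 V.
Assume saturation: I_D = (k_n/2)(V_GS − V_t)² = (2.9/2)×(2.82 − 2.1)² = 1.45×0.721² = 0.753 mA.
V_DS = V_DD − I_D·R_D = 10 − 0.753×0.82 = 9.38 V.
Saturation requires V_DS ≥ V_GS − V_t = 0.721 V; 9.38 ≥ 0.721 ✓.

I_D ≈ 0.75 mA, V_DS ≈ 9.4 V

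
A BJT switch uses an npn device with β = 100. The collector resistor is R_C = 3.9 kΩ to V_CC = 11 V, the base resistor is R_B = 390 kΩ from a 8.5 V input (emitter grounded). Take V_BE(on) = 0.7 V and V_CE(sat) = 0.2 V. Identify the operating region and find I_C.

active; I_C ≈ 2 mA

Assume active. Base-emitter loop: I_B = (V_BB − V_BE)/R_B = (8.5 − 0.7)/390 = 0.02 mA.
I_C = β·I_B = 100×0.02 = 2 mA.
V_CE = V_CC − I_C·R_C = 11 − 2×3.9 = 3.2 V > V_CE(sat), so the active-region assumption holds.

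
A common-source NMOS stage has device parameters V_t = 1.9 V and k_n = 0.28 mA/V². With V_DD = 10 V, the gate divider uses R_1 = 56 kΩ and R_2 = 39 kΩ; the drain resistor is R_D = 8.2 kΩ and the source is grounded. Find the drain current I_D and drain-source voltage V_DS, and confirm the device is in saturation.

I_D ≈ 0.68 mA, V_DS ≈ 4.4 V

V_G = V_DD·R_2/(R_1+R_2) = 10×39/95 = 4.11 V. With the source grounded, V_GS = V_G = 4.11 V.
Assume saturation: I_D = (k_n/2)(V_GS − V_t)² = (0.28/2)×(4.11 − 1.9)² = 0.14×2.21² = 0.681 mA.
V_DS = V_DD − I_D·R_D = 10 − 0.681×8.2 = 4.42 V.
Saturation requires V_DS ≥ V_GS − V_t = 2.21 V; 4.42 ≥ 2.21 ✓.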